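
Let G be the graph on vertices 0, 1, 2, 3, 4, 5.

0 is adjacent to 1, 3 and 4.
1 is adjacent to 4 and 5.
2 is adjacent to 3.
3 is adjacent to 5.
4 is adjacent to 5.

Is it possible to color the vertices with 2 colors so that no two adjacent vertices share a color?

No

0, 1, 4 are pairwise adjacent, so at least 3 colors are needed.
So 2 colors are not enough.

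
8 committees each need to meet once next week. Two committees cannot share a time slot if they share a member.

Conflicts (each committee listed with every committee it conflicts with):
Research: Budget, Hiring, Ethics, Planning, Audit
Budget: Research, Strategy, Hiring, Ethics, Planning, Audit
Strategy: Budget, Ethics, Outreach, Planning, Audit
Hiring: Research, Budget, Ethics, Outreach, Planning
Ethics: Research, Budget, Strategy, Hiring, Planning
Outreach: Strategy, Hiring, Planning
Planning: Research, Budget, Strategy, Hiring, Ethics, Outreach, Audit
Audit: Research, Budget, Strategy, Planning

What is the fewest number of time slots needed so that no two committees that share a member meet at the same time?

5

Research, Budget, Hiring, Ethics, Planning pairwise conflict, so at least 5 time slots are needed.
5 time slots suffice: time slot 1 → {Planning}; time slot 2 → {Budget, Outreach}; time slot 3 → {Research, Strategy}; time slot 4 → {Hiring, Audit}; time slot 5 → {Ethics}. Each listed conflict is separated.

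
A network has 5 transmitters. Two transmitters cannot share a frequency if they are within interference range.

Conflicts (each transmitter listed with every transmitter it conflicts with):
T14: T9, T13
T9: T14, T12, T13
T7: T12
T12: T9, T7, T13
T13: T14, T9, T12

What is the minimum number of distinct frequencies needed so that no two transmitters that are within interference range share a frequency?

3

T9, T12, T13 pairwise conflict, so at least 3 frequencies are needed.
3 frequencies suffice: T14=2, T9=3, T7=1, T12=2, T13=1. No two conflicting transmitters share a frequency.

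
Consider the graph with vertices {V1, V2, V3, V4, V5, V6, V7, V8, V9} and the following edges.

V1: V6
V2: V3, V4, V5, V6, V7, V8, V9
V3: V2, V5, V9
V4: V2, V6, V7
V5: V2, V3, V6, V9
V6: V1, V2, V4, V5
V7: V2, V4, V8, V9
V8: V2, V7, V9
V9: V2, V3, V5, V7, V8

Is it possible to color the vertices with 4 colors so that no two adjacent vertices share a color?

Yes

The chromatic number is 4. V2, V3, V5, V9 are mutually adjacent (a clique of size 4), so at least 4 colors are needed.
A valid assignment using 4 colors: V1=R, V2=R, V3=Y, V4=Y, V5=G, V6=B, V7=G, V8=Y, V9=B.
That is already a proper 4-coloring.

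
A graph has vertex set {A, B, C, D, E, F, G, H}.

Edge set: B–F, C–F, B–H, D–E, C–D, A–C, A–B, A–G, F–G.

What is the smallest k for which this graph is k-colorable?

B and F are adjacent, so at least 2 colors are needed.
2 colors suffice: color red → {A, D, F, H}; color blue → {B, C, E, G}. No two adjacent vertices share a color.

2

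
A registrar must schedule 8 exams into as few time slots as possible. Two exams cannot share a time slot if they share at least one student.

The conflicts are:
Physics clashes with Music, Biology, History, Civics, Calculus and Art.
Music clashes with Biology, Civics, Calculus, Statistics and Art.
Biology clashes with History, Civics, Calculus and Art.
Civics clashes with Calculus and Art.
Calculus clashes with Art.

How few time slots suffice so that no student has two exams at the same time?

6

Physics, Music, Biology, Civics, Calculus, Art pairwise conflict, so at least 6 time slots are needed.
6 time slots suffice: time slot 1 → {Physics, Statistics}; time slot 2 → {Biology}; time slot 3 → {Music, History}; time slot 4 → {Civics}; time slot 5 → {Calculus}; time slot 6 → {Art}. Each listed conflict is separated.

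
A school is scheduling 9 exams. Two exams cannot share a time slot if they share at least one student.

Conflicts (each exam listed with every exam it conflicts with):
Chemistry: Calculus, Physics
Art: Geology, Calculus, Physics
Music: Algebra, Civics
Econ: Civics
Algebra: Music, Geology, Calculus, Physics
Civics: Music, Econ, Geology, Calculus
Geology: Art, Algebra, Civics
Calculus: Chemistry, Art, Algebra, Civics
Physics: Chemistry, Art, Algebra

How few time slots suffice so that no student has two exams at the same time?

Music and Civics conflict, so at least 2 time slots are needed.
A valid assignment using 2 time slots: Chemistry=1, Art=1, Music=2, Econ=2, Algebra=1, Civics=1, Geology=2, Calculus=2, Physics=2. Every pair that conflicts lands in different time slots.

2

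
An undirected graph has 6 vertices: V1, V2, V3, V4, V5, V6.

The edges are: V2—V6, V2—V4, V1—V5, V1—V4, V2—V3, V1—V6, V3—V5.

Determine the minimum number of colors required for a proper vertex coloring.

The cycle V3-V5-V1-V4-V2-V3 has odd length 5, so it cannot be 2-colored; at least 3 colors are needed.
A valid assignment using 3 colors: V1=red, V2=red, V3=blue, V4=blue, V5=green, V6=blue. Every edge joins two different colors.

3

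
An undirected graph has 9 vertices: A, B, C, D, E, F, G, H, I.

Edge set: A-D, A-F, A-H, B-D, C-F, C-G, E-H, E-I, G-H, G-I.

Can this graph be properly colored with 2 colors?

No

The cycle F-A-H-G-C-F has odd length 5, so it cannot be 2-colored; at least 3 colors are needed.
So 2 colors are not enough.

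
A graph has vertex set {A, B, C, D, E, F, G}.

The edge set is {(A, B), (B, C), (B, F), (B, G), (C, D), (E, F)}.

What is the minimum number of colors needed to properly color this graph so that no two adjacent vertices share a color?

2

B and G are adjacent, so at least 2 colors are needed.
2 colors suffice: color 1 → {B, D, E}; color 2 → {A, C, F, G}. Each edge has distinct colors on its endpoints.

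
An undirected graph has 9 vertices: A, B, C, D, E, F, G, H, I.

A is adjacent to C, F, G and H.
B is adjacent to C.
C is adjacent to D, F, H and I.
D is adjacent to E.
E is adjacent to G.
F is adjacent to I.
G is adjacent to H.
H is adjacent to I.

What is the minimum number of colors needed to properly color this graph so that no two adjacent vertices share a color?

C, H, I form a triangle, so at least 3 colors are needed.
3 colors suffice: A=3, B=2, C=1, D=3, E=2, F=2, G=1, H=2, I=3. No two adjacent vertices share a color.

3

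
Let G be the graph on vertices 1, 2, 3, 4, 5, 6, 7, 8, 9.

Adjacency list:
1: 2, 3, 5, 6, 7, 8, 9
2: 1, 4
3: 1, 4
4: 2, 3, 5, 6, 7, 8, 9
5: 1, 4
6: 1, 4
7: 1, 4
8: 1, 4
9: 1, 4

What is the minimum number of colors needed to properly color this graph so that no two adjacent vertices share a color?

3 and 4 are adjacent, so at least 2 colors are needed.
2 colors suffice: color a → {1, 4}; color b → {2, 3, 5, 6, 7, 8, 9}. Each edge has distinct colors on its endpoints.

2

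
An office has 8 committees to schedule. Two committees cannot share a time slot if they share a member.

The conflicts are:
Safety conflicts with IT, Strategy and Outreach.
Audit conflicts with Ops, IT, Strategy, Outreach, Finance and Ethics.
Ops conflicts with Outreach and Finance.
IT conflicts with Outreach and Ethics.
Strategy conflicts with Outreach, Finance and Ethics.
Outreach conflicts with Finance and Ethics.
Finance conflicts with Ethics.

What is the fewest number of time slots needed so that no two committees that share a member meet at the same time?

5

Audit, Strategy, Outreach, Finance, Ethics are mutually in conflict, so at least 5 time slots are needed.
5 time slots suffice: time slot 1 → {Outreach}; time slot 2 → {Safety, Audit}; time slot 3 → {Ops, IT, Strategy}; time slot 4 → {Finance}; time slot 5 → {Ethics}. Every pair that conflicts lands in different time slots.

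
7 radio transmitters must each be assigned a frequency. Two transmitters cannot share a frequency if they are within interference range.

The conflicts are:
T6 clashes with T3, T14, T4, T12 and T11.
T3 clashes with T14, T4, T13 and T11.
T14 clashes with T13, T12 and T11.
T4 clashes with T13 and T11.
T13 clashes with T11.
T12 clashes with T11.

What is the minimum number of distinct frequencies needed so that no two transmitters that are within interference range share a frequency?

4

T6, T3, T14, T11 all conflict with each other, so at least 4 frequencies are needed.
4 frequencies suffice: frequency 1 → {T11}; frequency 2 → {T14, T4}; frequency 3 → {T6, T13}; frequency 4 → {T3, T12}. No two conflicting transmitters share a frequency.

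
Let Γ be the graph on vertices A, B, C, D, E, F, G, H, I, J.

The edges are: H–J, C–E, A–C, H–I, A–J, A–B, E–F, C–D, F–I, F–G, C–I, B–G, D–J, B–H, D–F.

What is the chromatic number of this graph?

3

The cycle I-H-B-A-C-I has odd length 5, so it cannot be 2-colored; at least 3 colors are needed.
3 colors suffice: color red → {B, C, F, J}; color blue → {A, D, E, G, I}; color green → {H}. Every edge joins two different colors.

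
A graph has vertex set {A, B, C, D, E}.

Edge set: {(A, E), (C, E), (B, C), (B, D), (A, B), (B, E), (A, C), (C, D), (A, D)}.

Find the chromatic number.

4

A, B, C, D form a clique, so at least 4 colors are needed.
4 colors suffice: color 1 → {A}; color 2 → {C}; color 3 → {B}; color 4 → {D, E}. No two adjacent vertices share a color.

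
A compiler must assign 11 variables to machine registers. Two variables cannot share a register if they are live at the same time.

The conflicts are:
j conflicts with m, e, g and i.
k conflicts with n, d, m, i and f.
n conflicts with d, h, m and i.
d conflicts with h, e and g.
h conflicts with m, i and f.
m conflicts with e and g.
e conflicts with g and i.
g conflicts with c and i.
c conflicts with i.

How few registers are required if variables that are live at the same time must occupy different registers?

4

j, m, e, g all conflict with each other, so at least 4 registers are needed.
4 registers suffice: register 1 → {d, m, i, f}; register 2 → {k, h, g}; register 3 → {n, e, c}; register 4 → {j}. No two conflicting variables share a register.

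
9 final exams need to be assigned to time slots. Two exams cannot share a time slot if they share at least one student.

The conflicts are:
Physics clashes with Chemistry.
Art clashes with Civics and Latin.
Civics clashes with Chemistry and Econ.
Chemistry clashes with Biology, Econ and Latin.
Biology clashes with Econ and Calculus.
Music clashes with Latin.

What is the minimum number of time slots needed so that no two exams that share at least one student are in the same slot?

3

Chemistry, Biology, Econ pairwise conflict, so at least 3 time slots are needed.
3 time slots suffice: time slot 1 → {Art, Chemistry, Music, Calculus}; time slot 2 → {Physics, Civics, Biology, Latin}; time slot 3 → {Econ}. No two conflicting exams share a time slot.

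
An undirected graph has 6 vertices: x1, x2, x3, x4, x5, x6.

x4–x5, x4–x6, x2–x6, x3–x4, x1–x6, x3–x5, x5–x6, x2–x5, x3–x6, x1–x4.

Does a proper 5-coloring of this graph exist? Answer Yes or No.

The chromatic number is 4. x3, x4, x5, x6 are mutually adjacent (a clique of size 4), so at least 4 colors are needed.
4 colors suffice: color R → {x6}; color B → {x1, x5}; color G → {x2, x4}; color Y → {x3}.
Since 5 ≥ 4, a proper 5-coloring certainly exists.

Yes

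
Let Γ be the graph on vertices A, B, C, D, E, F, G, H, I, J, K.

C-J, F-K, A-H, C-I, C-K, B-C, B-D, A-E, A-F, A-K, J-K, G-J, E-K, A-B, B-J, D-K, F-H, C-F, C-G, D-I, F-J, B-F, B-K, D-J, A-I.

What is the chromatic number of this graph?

5

B, C, F, J, K form a clique, so at least 5 colors are needed.
5 colors suffice: color red → {G, H, I, K}; color blue → {A, J}; color green → {B, E}; color yellow → {C, D}; color purple → {F}. Every edge joins two different colors.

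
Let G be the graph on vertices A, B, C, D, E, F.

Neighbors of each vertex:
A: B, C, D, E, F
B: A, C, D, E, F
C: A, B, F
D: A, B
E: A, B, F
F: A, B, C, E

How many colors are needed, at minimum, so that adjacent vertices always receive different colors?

A, B, E, F are mutually adjacent (a clique of size 4), so at least 4 colors are needed.
A valid assignment using 4 colors: A=1, B=2, C=4, D=3, E=4, F=3. Each edge has distinct colors on its endpoints.

4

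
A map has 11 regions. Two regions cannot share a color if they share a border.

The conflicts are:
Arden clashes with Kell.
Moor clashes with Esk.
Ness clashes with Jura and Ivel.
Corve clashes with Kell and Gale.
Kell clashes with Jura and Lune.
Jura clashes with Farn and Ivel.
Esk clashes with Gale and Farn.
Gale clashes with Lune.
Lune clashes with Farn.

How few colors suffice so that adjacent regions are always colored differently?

3

Ness, Jura, Ivel are mutually in conflict, so at least 3 colors are needed.
3 colors suffice: Arden=2, Moor=1, Ness=3, Corve=2, Kell=1, Jura=2, Esk=2, Gale=1, Lune=2, Farn=1, Ivel=1. No two conflicting regions share a color.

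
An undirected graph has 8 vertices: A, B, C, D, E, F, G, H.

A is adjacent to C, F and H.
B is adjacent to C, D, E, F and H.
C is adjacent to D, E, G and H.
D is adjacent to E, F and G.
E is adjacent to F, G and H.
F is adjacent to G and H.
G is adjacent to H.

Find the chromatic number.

4

C, D, E, G are pairwise adjacent (a clique of size 4), so at least 4 colors are needed.
4 colors suffice: color 1 → {C, F}; color 2 → {D, H}; color 3 → {A, E}; color 4 → {B, G}. Each edge has distinct colors on its endpoints.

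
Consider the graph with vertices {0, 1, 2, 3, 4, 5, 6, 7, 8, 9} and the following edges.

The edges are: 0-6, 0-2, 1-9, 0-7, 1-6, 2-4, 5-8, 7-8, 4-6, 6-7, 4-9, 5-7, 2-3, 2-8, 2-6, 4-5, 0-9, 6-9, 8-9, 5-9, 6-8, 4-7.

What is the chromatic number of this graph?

3

2, 4, 6 are mutually adjacent, so at least 3 colors are needed.
3 colors suffice: color a → {3, 5, 6}; color b → {2, 7, 9}; color c → {0, 1, 4, 8}. Every edge joins two different colors.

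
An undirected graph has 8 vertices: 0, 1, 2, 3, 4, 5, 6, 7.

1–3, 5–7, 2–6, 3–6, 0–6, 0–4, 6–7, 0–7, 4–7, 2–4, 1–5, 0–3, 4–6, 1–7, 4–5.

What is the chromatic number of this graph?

0, 4, 6, 7 form a clique, so at least 4 colors are needed.
4 colors suffice: color a → {2, 3, 7}; color b → {1, 4}; color c → {5, 6}; color d → {0}. Each edge has distinct colors on its endpoints.

4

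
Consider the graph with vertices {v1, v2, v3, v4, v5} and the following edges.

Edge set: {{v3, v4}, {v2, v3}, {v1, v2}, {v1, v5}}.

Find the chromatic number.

v1 and v5 are adjacent, so at least 2 colors are needed.
One proper 2-coloring: v1=1, v2=2, v3=1, v4=2, v5=2. No two adjacent vertices share a color.

2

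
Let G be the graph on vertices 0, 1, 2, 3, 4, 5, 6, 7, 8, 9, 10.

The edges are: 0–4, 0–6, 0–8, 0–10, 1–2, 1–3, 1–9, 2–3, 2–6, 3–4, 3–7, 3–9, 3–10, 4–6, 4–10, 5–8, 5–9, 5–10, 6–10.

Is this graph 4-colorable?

The chromatic number is 4. 0, 4, 6, 10 are pairwise adjacent (a clique of size 4), so at least 4 colors are needed.
4 colors suffice: color a → {3, 5, 6}; color b → {2, 7, 8, 9, 10}; color c → {0, 1}; color d → {4}.
That is already a proper 4-coloring.

Yes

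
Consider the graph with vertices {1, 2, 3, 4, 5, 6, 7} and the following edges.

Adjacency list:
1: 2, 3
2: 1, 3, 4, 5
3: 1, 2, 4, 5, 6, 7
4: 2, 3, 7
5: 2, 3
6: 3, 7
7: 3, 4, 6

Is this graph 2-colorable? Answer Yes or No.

3, 4, 7 are pairwise adjacent, so at least 3 colors are needed.
So 2 colors are not enough.

No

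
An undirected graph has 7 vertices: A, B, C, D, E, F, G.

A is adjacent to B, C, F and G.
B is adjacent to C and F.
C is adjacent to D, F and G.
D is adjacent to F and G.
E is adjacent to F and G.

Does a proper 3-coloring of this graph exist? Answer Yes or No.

No

A, B, C, F are pairwise adjacent (a clique of size 4), so at least 4 colors are needed.
So 3 colors are not enough.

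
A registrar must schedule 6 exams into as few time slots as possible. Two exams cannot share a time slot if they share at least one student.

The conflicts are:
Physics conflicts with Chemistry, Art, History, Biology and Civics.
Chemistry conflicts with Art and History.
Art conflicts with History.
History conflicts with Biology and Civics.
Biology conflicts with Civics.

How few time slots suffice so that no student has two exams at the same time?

Physics, History, Biology, Civics are mutually in conflict, so at least 4 time slots are needed.
4 time slots suffice: time slot 1 → {History}; time slot 2 → {Physics}; time slot 3 → {Chemistry, Biology}; time slot 4 → {Art, Civics}. No two conflicting exams share a time slot.

4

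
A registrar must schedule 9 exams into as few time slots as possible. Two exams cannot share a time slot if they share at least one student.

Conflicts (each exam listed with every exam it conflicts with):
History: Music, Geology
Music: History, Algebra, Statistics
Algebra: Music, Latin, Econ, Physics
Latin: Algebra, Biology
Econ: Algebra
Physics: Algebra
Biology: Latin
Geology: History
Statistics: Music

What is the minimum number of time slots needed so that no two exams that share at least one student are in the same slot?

2

Latin and Biology conflict, so at least 2 time slots are needed.
A valid assignment using 2 time slots: History=1, Music=2, Algebra=1, Latin=2, Econ=2, Physics=2, Biology=1, Geology=2, Statistics=1. No two conflicting exams share a time slot.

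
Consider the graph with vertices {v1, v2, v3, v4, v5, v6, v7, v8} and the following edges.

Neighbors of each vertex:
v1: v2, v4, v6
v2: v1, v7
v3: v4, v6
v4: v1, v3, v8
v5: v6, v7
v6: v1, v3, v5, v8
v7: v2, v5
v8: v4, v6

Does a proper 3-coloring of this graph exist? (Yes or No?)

Yes

The chromatic number is 3. The cycle v6-v1-v2-v7-v5-v6 has odd length 5, so it cannot be 2-colored; at least 3 colors are needed.
One proper 3-coloring: v1=2, v2=1, v3=2, v4=1, v5=3, v6=1, v7=2, v8=2.
That is already a proper 3-coloring.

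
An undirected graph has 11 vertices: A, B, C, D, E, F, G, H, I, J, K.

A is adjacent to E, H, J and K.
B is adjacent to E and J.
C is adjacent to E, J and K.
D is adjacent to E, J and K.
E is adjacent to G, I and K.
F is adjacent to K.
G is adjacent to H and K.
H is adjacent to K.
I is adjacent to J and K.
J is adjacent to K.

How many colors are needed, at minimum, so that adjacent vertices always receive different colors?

E, I, K form a triangle, so at least 3 colors are needed.
One proper 3-coloring: A=green, B=red, C=green, D=green, E=blue, F=blue, G=green, H=blue, I=green, J=blue, K=red. Every edge joins two different colors.

3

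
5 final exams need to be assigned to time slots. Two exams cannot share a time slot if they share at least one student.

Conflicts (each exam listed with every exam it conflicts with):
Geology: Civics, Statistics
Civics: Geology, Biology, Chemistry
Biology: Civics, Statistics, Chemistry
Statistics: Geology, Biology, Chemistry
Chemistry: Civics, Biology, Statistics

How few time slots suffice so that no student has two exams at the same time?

Biology, Statistics, Chemistry all conflict with each other, so at least 3 time slots are needed.
3 time slots suffice: time slot 1 → {Civics, Statistics}; time slot 2 → {Geology, Biology}; time slot 3 → {Chemistry}. Every pair that conflicts lands in different time slots.

3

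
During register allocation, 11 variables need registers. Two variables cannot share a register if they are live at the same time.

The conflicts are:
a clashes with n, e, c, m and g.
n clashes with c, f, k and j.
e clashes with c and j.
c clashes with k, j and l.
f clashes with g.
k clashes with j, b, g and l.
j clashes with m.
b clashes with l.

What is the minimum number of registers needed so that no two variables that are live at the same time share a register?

n, c, k, j pairwise conflict, so at least 4 registers are needed.
4 registers suffice: register 1 → {c, m, b, g}; register 2 → {a, f, k}; register 3 → {j, l}; register 4 → {n, e}. Every pair that conflicts lands in different registers.

4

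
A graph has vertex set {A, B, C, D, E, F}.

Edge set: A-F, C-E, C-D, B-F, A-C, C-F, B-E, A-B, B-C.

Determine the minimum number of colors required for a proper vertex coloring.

A, B, C, F are mutually adjacent (a clique of size 4), so at least 4 colors are needed.
4 colors suffice: A=4, B=2, C=1, D=2, E=3, F=3. No two adjacent vertices share a color.

4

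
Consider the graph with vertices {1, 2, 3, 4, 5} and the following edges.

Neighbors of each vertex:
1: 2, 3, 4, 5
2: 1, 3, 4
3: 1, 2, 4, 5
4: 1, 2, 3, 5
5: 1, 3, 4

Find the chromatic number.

4

1, 2, 3, 4 form a clique, so at least 4 colors are needed.
4 colors suffice: 1=red, 2=yellow, 3=green, 4=blue, 5=yellow. Every edge joins two different colors.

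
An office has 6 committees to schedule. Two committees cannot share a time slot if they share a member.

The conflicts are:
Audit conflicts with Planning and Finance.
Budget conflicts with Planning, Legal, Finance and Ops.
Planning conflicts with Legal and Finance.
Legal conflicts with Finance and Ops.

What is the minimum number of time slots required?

Budget, Planning, Legal, Finance pairwise conflict, so at least 4 time slots are needed.
4 time slots suffice: Audit=2, Budget=3, Planning=4, Legal=2, Finance=1, Ops=1. Every pair that conflicts lands in different time slots.

4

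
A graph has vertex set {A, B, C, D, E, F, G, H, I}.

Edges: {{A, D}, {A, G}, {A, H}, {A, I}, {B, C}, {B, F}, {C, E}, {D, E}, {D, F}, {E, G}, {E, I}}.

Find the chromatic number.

The cycle C-B-F-D-E-C has odd length 5, so it cannot be 2-colored; at least 3 colors are needed.
A valid assignment using 3 colors: A=red, B=blue, C=green, D=blue, E=red, F=red, G=blue, H=blue, I=blue. Each edge has distinct colors on its endpoints.

3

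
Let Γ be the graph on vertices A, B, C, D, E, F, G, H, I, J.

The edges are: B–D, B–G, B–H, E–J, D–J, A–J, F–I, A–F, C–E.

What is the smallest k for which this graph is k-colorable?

2

A and F are adjacent, so at least 2 colors are needed.
2 colors suffice: color 1 → {B, C, F, J}; color 2 → {A, D, E, G, H, I}. Every edge joins two different colors.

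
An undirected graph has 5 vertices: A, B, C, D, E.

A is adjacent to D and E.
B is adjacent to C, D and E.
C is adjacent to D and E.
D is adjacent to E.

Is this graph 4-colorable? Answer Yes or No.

Yes

The chromatic number is 4. B, C, D, E form a clique, so at least 4 colors are needed.
4 colors suffice: color 1 → {E}; color 2 → {D}; color 3 → {A, C}; color 4 → {B}.
That is already a proper 4-coloring.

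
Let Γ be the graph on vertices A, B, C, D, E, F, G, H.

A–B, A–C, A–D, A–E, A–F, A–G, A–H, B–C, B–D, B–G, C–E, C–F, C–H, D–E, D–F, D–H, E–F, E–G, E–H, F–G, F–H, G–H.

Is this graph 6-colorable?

The chromatic number is 5. A, E, F, G, H form a clique, so at least 5 colors are needed.
5 colors suffice: A=red, B=blue, C=purple, D=purple, E=yellow, F=blue, G=purple, H=green.
Since 6 ≥ 5, a proper 6-coloring certainly exists.

Yes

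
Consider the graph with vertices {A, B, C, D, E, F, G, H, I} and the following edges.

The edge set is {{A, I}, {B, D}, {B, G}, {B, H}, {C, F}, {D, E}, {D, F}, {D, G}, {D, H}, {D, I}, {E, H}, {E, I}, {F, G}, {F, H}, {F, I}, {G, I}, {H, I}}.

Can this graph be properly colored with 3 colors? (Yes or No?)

D, F, H, I form a clique, so at least 4 colors are needed.
So 3 colors are not enough.

No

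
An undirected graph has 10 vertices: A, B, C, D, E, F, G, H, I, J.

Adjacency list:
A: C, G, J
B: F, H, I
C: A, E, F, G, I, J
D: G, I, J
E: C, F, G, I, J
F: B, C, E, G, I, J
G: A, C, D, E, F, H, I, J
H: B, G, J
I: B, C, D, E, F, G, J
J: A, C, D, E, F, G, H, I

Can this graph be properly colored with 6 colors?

Yes

The chromatic number is 6. C, E, F, G, I, J form a clique, so at least 6 colors are needed.
6 colors suffice: A=3, B=1, C=4, D=4, E=6, F=5, G=1, H=3, I=3, J=2.
That is already a proper 6-coloring.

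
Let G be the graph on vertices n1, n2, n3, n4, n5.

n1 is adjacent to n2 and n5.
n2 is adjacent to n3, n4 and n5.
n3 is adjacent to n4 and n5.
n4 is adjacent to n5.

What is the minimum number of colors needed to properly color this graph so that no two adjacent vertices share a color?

n2, n3, n4, n5 are pairwise adjacent (a clique of size 4), so at least 4 colors are needed.
One proper 4-coloring: n1=3, n2=1, n3=4, n4=3, n5=2. Each edge has distinct colors on its endpoints.

4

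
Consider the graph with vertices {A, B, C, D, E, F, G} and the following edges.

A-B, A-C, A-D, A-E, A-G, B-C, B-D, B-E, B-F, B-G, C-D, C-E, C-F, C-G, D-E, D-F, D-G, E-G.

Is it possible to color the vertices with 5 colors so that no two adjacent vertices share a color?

No

A, B, C, D, E, G are pairwise adjacent (a clique of size 6), so at least 6 colors are needed.
So 5 colors are not enough.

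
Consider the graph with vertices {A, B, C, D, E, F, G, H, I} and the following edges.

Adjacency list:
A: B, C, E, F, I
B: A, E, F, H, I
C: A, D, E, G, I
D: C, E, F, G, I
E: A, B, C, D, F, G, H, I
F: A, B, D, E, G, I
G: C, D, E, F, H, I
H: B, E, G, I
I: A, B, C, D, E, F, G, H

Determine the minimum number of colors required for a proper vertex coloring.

A, B, E, F, I are mutually adjacent (a clique of size 5), so at least 5 colors are needed.
A valid assignment using 5 colors: A=5, B=3, C=4, D=5, E=2, F=4, G=3, H=4, I=1. Every edge joins two different colors.

5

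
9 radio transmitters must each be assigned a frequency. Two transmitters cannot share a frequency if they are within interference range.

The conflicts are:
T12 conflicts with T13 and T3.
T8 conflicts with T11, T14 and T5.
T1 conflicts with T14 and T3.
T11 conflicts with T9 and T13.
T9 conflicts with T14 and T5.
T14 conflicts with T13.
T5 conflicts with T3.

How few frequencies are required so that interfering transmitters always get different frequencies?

3

The cycle T9-T14-T1-T3-T5-T9 has odd length 5, so it cannot be 2-colored; at least 3 frequencies are needed.
3 frequencies suffice: frequency 1 → {T12, T11, T14, T5}; frequency 2 → {T8, T9, T13, T3}; frequency 3 → {T1}. Every pair that conflicts lands in different frequencies.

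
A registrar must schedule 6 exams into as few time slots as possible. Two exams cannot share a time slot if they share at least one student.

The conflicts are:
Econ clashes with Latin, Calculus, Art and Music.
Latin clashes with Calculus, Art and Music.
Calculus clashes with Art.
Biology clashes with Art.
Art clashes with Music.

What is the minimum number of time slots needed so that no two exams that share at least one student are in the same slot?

4

Econ, Latin, Calculus, Art are mutually in conflict, so at least 4 time slots are needed.
4 time slots suffice: Econ=3, Latin=2, Calculus=4, Biology=2, Art=1, Music=4. No two conflicting exams share a time slot.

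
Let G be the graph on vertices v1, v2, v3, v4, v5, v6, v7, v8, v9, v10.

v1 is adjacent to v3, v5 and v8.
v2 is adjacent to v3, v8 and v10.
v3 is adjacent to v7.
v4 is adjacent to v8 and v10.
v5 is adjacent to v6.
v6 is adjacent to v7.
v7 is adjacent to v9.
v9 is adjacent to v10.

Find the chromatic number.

The cycle v2-v10-v9-v7-v3-v2 has odd length 5, so it cannot be 2-colored; at least 3 colors are needed.
One proper 3-coloring: v1=1, v2=2, v3=3, v4=2, v5=3, v6=2, v7=1, v8=3, v9=2, v10=1. No two adjacent vertices share a color.

3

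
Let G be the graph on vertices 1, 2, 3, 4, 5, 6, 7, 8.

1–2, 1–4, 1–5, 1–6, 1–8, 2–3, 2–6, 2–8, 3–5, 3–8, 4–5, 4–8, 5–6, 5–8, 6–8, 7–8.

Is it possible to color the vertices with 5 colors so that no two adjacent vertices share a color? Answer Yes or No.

The chromatic number is 4. 1, 4, 5, 8 form a clique, so at least 4 colors are needed.
4 colors suffice: color red → {8}; color blue → {1, 3, 7}; color green → {2, 5}; color yellow → {4, 6}.
Since 5 ≥ 4, a proper 5-coloring certainly exists.

Yes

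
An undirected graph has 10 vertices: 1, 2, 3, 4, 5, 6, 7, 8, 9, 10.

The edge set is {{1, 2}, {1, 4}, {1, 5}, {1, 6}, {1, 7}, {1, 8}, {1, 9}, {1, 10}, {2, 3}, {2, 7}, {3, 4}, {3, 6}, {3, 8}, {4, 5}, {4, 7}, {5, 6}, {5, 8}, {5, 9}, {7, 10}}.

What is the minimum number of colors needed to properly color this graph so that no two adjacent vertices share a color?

1, 7, 10 are pairwise adjacent, so at least 3 colors are needed.
3 colors suffice: color a → {1, 3}; color b → {5, 7}; color c → {2, 4, 6, 8, 9, 10}. No two adjacent vertices share a color.

3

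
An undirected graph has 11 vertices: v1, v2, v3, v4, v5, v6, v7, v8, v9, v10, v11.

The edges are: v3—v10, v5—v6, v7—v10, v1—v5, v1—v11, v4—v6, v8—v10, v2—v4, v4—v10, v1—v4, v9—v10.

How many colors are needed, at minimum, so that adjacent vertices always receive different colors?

v1 and v4 are adjacent, so at least 2 colors are needed.
2 colors suffice: v1=1, v2=1, v3=2, v4=2, v5=2, v6=1, v7=2, v8=2, v9=2, v10=1, v11=2. Every edge joins two different colors.

2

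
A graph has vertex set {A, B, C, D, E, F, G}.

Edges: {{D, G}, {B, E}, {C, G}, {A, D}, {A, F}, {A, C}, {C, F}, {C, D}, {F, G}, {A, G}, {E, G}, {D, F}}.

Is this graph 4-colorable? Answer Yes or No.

A, C, D, F, G are mutually adjacent (a clique of size 5), so at least 5 colors are needed.
So 4 colors are not enough.

No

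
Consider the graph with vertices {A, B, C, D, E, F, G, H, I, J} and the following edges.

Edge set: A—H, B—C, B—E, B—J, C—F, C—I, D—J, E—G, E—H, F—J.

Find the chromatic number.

E and H are adjacent, so at least 2 colors are needed.
2 colors suffice: color red → {A, C, E, J}; color blue → {B, D, F, G, H, I}. Each edge has distinct colors on its endpoints.

2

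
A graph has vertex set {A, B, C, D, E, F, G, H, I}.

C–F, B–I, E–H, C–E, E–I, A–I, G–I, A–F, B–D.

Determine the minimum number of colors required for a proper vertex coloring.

The cycle C-F-A-I-E-C has odd length 5, so it cannot be 2-colored; at least 3 colors are needed.
One proper 3-coloring: A=2, B=2, C=3, D=1, E=2, F=1, G=2, H=1, I=1. No two adjacent vertices share a color.

3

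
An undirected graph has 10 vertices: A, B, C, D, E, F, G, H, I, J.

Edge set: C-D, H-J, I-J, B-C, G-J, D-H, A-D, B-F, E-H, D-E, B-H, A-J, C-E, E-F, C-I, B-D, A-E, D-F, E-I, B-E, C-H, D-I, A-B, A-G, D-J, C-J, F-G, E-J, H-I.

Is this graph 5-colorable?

C, D, E, H, I, J are pairwise adjacent (a clique of size 6), so at least 6 colors are needed.
So 5 colors are not enough.

No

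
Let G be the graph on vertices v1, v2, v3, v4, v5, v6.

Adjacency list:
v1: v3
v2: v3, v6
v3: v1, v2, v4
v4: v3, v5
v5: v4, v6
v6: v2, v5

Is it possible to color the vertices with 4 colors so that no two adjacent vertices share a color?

The chromatic number is 3. The cycle v2-v6-v5-v4-v3-v2 has odd length 5, so it cannot be 2-colored; at least 3 colors are needed.
A valid assignment using 3 colors: v1=2, v2=3, v3=1, v4=2, v5=1, v6=2.
Since 4 ≥ 3, a proper 4-coloring certainly exists.

Yes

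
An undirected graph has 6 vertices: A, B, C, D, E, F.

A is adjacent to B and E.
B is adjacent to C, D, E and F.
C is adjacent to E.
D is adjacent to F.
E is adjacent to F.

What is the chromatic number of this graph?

B, D, F are pairwise adjacent, so at least 3 colors are needed.
3 colors suffice: color 1 → {B}; color 2 → {D, E}; color 3 → {A, C, F}. Every edge joins two different colors.

3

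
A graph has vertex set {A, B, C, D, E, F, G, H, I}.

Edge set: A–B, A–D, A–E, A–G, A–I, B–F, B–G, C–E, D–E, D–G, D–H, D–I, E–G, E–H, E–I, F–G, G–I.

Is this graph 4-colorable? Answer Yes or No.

No

A, D, E, G, I form a clique, so at least 5 colors are needed.
So 4 colors are not enough.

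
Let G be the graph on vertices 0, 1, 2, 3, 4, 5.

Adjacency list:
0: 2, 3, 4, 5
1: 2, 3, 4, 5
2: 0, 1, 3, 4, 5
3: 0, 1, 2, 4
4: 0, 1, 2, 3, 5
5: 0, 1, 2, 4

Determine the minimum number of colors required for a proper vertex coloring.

4

0, 2, 4, 5 are mutually adjacent (a clique of size 4), so at least 4 colors are needed.
One proper 4-coloring: 0=yellow, 1=yellow, 2=blue, 3=green, 4=red, 5=green. Each edge has distinct colors on its endpoints.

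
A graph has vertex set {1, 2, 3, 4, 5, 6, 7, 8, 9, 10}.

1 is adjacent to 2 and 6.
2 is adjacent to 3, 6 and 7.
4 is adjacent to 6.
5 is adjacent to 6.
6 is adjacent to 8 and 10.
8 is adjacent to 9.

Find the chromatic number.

1, 2, 6 are pairwise adjacent, so at least 3 colors are needed.
A valid assignment using 3 colors: 1=green, 2=blue, 3=red, 4=blue, 5=blue, 6=red, 7=red, 8=blue, 9=red, 10=blue. No two adjacent vertices share a color.

3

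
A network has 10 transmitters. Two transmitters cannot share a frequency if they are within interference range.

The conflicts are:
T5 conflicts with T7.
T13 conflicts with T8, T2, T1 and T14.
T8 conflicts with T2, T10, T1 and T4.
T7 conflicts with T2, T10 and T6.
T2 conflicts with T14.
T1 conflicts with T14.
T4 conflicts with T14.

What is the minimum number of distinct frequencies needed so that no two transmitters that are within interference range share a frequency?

T13, T2, T14 all conflict with each other, so at least 3 frequencies are needed.
Using 3 frequencies: T5=2, T13=3, T8=1, T7=1, T2=2, T10=2, T1=2, T4=2, T6=2, T14=1. Each listed conflict is separated.

3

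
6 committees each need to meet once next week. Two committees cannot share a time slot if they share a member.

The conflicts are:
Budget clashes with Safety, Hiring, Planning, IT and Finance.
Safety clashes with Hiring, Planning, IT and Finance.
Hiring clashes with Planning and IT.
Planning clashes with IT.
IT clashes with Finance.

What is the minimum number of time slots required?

Budget, Safety, Hiring, Planning, IT all conflict with each other, so at least 5 time slots are needed.
5 time slots suffice: Budget=3, Safety=1, Hiring=5, Planning=4, IT=2, Finance=4. No two conflicting committees share a time slot.

5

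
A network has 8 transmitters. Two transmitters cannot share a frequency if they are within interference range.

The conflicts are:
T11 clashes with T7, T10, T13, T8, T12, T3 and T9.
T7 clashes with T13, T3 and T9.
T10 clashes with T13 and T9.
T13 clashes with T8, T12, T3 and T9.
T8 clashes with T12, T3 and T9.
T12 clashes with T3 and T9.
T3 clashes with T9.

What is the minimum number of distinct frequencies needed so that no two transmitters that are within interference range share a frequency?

T11, T13, T8, T12, T3, T9 all conflict with each other, so at least 6 frequencies are needed.
6 frequencies suffice: frequency 1 → {T11}; frequency 2 → {T9}; frequency 3 → {T13}; frequency 4 → {T10, T3}; frequency 5 → {T7, T8}; frequency 6 → {T12}. Each listed conflict is separated.

6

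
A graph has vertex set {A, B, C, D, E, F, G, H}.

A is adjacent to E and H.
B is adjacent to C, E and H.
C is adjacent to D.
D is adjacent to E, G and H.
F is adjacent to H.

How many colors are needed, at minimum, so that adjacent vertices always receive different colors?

2

F and H are adjacent, so at least 2 colors are needed.
One proper 2-coloring: A=2, B=2, C=1, D=2, E=1, F=2, G=1, H=1. Every edge joins two different colors.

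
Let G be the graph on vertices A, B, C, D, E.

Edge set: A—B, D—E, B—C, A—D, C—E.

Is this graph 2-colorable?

No

The cycle C-E-D-A-B-C has odd length 5, so it cannot be 2-colored; at least 3 colors are needed.
So 2 colors are not enough.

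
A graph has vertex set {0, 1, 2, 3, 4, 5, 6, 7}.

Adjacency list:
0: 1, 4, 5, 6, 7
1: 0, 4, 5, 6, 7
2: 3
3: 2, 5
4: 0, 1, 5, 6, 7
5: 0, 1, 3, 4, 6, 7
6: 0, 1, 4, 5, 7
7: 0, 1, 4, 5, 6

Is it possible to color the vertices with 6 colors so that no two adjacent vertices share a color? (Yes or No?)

The chromatic number is 6. 0, 1, 4, 5, 6, 7 are pairwise adjacent (a clique of size 6), so at least 6 colors are needed.
6 colors suffice: 0=yellow, 1=green, 2=red, 3=blue, 4=blue, 5=red, 6=purple, 7=orange.
That is already a proper 6-coloring.

Yes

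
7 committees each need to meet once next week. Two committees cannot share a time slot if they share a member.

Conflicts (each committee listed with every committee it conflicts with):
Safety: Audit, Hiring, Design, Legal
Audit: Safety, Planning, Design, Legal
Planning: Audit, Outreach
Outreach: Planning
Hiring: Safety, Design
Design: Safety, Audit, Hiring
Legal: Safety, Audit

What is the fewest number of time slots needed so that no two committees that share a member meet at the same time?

Safety, Audit, Legal pairwise conflict, so at least 3 time slots are needed.
3 time slots suffice: Safety=2, Audit=1, Planning=2, Outreach=1, Hiring=1, Design=3, Legal=3. No two conflicting committees share a time slot.

3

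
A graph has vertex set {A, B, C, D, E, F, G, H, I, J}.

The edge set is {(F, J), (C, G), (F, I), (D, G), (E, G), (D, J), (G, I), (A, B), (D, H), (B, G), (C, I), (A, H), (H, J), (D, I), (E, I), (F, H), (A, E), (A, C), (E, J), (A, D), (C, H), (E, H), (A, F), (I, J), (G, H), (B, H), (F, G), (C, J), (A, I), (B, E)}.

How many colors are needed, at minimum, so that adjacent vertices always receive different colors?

A, B, E, H are pairwise adjacent (a clique of size 4), so at least 4 colors are needed.
4 colors suffice: color 1 → {H, I}; color 2 → {A, G, J}; color 3 → {C, D, E, F}; color 4 → {B}. Each edge has distinct colors on its endpoints.

4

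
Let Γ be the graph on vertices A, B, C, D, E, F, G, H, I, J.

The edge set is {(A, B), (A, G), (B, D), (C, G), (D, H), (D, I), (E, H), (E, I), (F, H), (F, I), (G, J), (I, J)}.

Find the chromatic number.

2

F and H are adjacent, so at least 2 colors are needed.
2 colors suffice: color red → {B, G, H, I}; color blue → {A, C, D, E, F, J}. Each edge has distinct colors on its endpoints.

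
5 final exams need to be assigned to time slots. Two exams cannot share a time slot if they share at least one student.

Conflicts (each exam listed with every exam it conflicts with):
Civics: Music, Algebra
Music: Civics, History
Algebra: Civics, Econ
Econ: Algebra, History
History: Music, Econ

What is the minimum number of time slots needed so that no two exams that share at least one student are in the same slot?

The cycle Civics-Algebra-Econ-History-Music-Civics has odd length 5, so it cannot be 2-colored; at least 3 time slots are needed.
3 time slots suffice: Civics=1, Music=2, Algebra=2, Econ=1, History=3. Every pair that conflicts lands in different time slots.

3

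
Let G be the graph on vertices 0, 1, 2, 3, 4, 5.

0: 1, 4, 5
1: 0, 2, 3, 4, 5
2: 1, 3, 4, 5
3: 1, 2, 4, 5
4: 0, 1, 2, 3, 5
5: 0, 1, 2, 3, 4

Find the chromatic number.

5

1, 2, 3, 4, 5 form a clique, so at least 5 colors are needed.
5 colors suffice: color red → {4}; color blue → {1}; color green → {5}; color yellow → {0, 2}; color purple → {3}. Each edge has distinct colors on its endpoints.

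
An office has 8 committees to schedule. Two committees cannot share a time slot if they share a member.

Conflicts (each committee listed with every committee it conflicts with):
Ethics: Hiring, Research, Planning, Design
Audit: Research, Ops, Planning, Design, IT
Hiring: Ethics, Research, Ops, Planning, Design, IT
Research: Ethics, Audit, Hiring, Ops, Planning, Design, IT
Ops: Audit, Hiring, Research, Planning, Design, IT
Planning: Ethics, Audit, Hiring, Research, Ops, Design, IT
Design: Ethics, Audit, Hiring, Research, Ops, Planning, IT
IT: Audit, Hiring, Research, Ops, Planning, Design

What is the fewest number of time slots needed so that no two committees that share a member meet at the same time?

6

Hiring, Research, Ops, Planning, Design, IT pairwise conflict, so at least 6 time slots are needed.
Using 6 time slots: Ethics=5, Audit=4, Hiring=4, Research=1, Ops=6, Planning=2, Design=3, IT=5. Each listed conflict is separated.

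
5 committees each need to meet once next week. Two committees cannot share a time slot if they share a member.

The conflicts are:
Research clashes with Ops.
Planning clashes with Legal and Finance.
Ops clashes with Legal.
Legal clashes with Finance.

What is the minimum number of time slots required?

3

Planning, Legal, Finance pairwise conflict, so at least 3 time slots are needed.
A valid assignment using 3 time slots: Research=1, Planning=2, Ops=2, Legal=1, Finance=3. No two conflicting committees share a time slot.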